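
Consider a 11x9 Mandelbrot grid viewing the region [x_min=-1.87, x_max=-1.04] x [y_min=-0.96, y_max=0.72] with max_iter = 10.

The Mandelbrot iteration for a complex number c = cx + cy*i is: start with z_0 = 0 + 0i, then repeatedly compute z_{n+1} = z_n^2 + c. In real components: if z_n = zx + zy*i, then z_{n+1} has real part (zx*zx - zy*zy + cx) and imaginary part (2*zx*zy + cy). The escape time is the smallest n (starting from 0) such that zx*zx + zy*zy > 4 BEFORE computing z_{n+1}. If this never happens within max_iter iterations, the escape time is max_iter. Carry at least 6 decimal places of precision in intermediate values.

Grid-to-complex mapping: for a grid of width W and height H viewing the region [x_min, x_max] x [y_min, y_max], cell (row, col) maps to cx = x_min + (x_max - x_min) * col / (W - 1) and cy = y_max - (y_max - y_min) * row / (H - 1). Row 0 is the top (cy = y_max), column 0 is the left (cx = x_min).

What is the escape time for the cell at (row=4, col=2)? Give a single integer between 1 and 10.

z_0 = 0 + 0i, c = -1.7040 + -0.1200i
Iter 1: z = -1.7040 + -0.1200i, |z|^2 = 2.9180
Iter 2: z = 1.1852 + 0.2890i, |z|^2 = 1.4882
Iter 3: z = -0.3828 + 0.5650i, |z|^2 = 0.4657
Iter 4: z = -1.8767 + -0.5525i, |z|^2 = 3.8271
Iter 5: z = 1.5127 + 1.9537i, |z|^2 = 6.1050
Escaped at iteration 5

Answer: 5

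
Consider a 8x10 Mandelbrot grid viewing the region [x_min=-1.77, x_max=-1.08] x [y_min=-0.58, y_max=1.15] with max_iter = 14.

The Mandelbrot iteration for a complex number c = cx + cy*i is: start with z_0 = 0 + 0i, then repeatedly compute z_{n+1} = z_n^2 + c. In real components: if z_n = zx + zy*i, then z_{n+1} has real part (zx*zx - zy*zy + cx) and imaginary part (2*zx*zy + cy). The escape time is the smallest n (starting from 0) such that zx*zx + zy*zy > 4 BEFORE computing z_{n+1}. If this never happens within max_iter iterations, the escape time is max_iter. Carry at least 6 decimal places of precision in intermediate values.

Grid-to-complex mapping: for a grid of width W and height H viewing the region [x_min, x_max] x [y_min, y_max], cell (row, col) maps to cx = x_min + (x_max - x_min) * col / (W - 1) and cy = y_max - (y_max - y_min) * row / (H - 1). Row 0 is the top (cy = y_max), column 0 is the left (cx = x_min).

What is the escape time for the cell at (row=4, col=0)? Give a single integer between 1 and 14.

z_0 = 0 + 0i, c = -1.7700 + 0.3811i
Iter 1: z = -1.7700 + 0.3811i, |z|^2 = 3.2781
Iter 2: z = 1.2177 + -0.9680i, |z|^2 = 2.4197
Iter 3: z = -1.2244 + -1.9763i, |z|^2 = 5.4050
Escaped at iteration 3

Answer: 3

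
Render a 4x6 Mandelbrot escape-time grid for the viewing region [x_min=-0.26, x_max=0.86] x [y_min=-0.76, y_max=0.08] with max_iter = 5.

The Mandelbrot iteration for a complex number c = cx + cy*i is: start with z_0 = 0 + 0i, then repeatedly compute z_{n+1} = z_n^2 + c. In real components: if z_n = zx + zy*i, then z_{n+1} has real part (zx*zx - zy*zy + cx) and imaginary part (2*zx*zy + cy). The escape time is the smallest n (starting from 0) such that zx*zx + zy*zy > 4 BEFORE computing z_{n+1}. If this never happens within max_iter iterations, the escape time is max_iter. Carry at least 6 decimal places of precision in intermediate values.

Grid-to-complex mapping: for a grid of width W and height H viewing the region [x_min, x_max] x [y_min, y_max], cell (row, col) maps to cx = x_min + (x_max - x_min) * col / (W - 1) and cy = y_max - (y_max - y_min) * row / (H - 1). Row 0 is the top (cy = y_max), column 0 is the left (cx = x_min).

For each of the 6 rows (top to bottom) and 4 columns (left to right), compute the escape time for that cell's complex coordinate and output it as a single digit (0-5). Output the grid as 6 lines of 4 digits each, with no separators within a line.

(row=0, col=0): c = -0.2600 + 0.0800i → escape time 5
(row=0, col=1): c = 0.1133 + 0.0800i → escape time 5
(row=0, col=2): c = 0.4867 + 0.0800i → escape time 5
(row=0, col=3): c = 0.8600 + 0.0800i → escape time 3
(row=1, col=0): c = -0.2600 + -0.0880i → escape time 5
(row=1, col=1): c = 0.1133 + -0.0880i → escape time 5
(row=1, col=2): c = 0.4867 + -0.0880i → escape time 5
(row=1, col=3): c = 0.8600 + -0.0880i → escape time 3
(row=2, col=0): c = -0.2600 + -0.2560i → escape time 5
(row=2, col=1): c = 0.1133 + -0.2560i → escape time 5
(row=2, col=2): c = 0.4867 + -0.2560i → escape time 5
(row=2, col=3): c = 0.8600 + -0.2560i → escape time 3
(row=3, col=0): c = -0.2600 + -0.4240i → escape time 5
(row=3, col=1): c = 0.1133 + -0.4240i → escape time 5
(row=3, col=2): c = 0.4867 + -0.4240i → escape time 5
(row=3, col=3): c = 0.8600 + -0.4240i → escape time 3
(row=4, col=0): c = -0.2600 + -0.5920i → escape time 5
(row=4, col=1): c = 0.1133 + -0.5920i → escape time 5
(row=4, col=2): c = 0.4867 + -0.5920i → escape time 5
(row=4, col=3): c = 0.8600 + -0.5920i → escape time 2
(row=5, col=0): c = -0.2600 + -0.7600i → escape time 5
(row=5, col=1): c = 0.1133 + -0.7600i → escape time 5
(row=5, col=2): c = 0.4867 + -0.7600i → escape time 3
(row=5, col=3): c = 0.8600 + -0.7600i → escape time 2

Answer: 5553
5553
5553
5553
5552
5532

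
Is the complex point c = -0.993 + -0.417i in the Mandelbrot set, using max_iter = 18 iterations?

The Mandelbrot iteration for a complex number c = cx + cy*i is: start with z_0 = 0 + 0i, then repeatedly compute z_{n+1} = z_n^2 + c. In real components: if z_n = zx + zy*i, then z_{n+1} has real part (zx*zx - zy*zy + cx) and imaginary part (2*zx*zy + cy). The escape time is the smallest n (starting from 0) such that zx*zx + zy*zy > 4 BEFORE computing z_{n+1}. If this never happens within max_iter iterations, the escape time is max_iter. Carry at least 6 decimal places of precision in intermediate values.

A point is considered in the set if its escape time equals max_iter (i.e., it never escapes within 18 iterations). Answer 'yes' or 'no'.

z_0 = 0 + 0i, c = -0.9930 + -0.4170i
Iter 1: z = -0.9930 + -0.4170i, |z|^2 = 1.1599
Iter 2: z = -0.1808 + 0.4112i, |z|^2 = 0.2018
Iter 3: z = -1.1294 + -0.5657i, |z|^2 = 1.5955
Iter 4: z = -0.0376 + 0.8608i, |z|^2 = 0.7423
Iter 5: z = -1.7325 + -0.4817i, |z|^2 = 3.2336
Iter 6: z = 1.7765 + 1.2522i, |z|^2 = 4.7240
Escaped at iteration 6

Answer: no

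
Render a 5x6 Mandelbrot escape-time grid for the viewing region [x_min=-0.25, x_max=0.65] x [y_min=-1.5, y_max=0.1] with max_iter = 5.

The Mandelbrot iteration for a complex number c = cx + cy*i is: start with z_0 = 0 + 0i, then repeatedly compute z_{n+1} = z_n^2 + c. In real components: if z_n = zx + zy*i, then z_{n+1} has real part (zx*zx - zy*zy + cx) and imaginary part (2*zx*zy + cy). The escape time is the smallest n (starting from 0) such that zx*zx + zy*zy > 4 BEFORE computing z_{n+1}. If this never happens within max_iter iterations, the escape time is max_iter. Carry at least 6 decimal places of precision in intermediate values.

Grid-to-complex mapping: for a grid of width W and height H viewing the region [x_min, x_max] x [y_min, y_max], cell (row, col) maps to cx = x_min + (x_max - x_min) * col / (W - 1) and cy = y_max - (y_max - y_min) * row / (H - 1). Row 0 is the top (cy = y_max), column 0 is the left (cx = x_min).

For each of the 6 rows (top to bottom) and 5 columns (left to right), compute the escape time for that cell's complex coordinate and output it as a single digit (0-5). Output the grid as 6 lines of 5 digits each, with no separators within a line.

Answer: 55554
55554
55553
55532
33222
22222

Derivation:
(row=0, col=0): c = -0.2500 + 0.1000i → escape time 5
(row=0, col=1): c = -0.0250 + 0.1000i → escape time 5
(row=0, col=2): c = 0.2000 + 0.1000i → escape time 5
(row=0, col=3): c = 0.4250 + 0.1000i → escape time 5
(row=0, col=4): c = 0.6500 + 0.1000i → escape time 4
(row=1, col=0): c = -0.2500 + -0.2200i → escape time 5
(row=1, col=1): c = -0.0250 + -0.2200i → escape time 5
(row=1, col=2): c = 0.2000 + -0.2200i → escape time 5
(row=1, col=3): c = 0.4250 + -0.2200i → escape time 5
(row=1, col=4): c = 0.6500 + -0.2200i → escape time 4
(row=2, col=0): c = -0.2500 + -0.5400i → escape time 5
(row=2, col=1): c = -0.0250 + -0.5400i → escape time 5
(row=2, col=2): c = 0.2000 + -0.5400i → escape time 5
(row=2, col=3): c = 0.4250 + -0.5400i → escape time 5
(row=2, col=4): c = 0.6500 + -0.5400i → escape time 3
(row=3, col=0): c = -0.2500 + -0.8600i → escape time 5
(row=3, col=1): c = -0.0250 + -0.8600i → escape time 5
(row=3, col=2): c = 0.2000 + -0.8600i → escape time 5
(row=3, col=3): c = 0.4250 + -0.8600i → escape time 3
(row=3, col=4): c = 0.6500 + -0.8600i → escape time 2
(row=4, col=0): c = -0.2500 + -1.1800i → escape time 3
(row=4, col=1): c = -0.0250 + -1.1800i → escape time 3
(row=4, col=2): c = 0.2000 + -1.1800i → escape time 2
(row=4, col=3): c = 0.4250 + -1.1800i → escape time 2
(row=4, col=4): c = 0.6500 + -1.1800i → escape time 2
(row=5, col=0): c = -0.2500 + -1.5000i → escape time 2
(row=5, col=1): c = -0.0250 + -1.5000i → escape time 2
(row=5, col=2): c = 0.2000 + -1.5000i → escape time 2
(row=5, col=3): c = 0.4250 + -1.5000i → escape time 2
(row=5, col=4): c = 0.6500 + -1.5000i → escape time 2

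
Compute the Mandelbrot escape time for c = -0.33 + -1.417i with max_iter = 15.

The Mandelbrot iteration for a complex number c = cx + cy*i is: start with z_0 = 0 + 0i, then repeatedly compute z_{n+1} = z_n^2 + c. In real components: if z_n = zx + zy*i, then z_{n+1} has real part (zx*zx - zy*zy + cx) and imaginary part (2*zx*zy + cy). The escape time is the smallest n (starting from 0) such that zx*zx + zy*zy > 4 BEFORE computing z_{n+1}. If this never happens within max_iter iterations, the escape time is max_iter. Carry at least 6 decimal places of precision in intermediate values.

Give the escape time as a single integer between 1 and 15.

z_0 = 0 + 0i, c = -0.3300 + -1.4170i
Iter 1: z = -0.3300 + -1.4170i, |z|^2 = 2.1168
Iter 2: z = -2.2290 + -0.4818i, |z|^2 = 5.2005
Escaped at iteration 2

Answer: 2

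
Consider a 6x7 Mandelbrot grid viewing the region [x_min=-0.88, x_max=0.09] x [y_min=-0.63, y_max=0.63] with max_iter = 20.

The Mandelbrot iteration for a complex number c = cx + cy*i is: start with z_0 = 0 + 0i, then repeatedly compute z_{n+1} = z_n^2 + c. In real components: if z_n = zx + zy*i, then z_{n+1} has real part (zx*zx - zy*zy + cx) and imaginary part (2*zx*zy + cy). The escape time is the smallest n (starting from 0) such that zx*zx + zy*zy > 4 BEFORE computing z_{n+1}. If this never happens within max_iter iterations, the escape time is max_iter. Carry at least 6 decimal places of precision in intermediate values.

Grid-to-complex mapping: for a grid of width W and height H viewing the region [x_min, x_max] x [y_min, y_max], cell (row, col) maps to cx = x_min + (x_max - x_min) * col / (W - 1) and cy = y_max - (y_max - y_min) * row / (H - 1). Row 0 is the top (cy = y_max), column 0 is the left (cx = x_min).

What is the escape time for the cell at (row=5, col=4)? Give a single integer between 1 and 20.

z_0 = 0 + 0i, c = -0.1040 + -0.4200i
Iter 1: z = -0.1040 + -0.4200i, |z|^2 = 0.1872
Iter 2: z = -0.2696 + -0.3326i, |z|^2 = 0.1833
Iter 3: z = -0.1420 + -0.2407i, |z|^2 = 0.0781
Iter 4: z = -0.1418 + -0.3517i, |z|^2 = 0.1438
Iter 5: z = -0.2076 + -0.3203i, |z|^2 = 0.1457
Iter 6: z = -0.1635 + -0.2870i, |z|^2 = 0.1091
Iter 7: z = -0.1597 + -0.3261i, |z|^2 = 0.1319
Iter 8: z = -0.1849 + -0.3159i, |z|^2 = 0.1339
Iter 9: z = -0.1696 + -0.3032i, |z|^2 = 0.1207
Iter 10: z = -0.1672 + -0.3172i, |z|^2 = 0.1285
Iter 11: z = -0.1766 + -0.3140i, |z|^2 = 0.1298
Iter 12: z = -0.1714 + -0.3091i, |z|^2 = 0.1249
Iter 13: z = -0.1702 + -0.3141i, |z|^2 = 0.1276
Iter 14: z = -0.1737 + -0.3131i, |z|^2 = 0.1282
Iter 15: z = -0.1719 + -0.3112i, |z|^2 = 0.1264
Iter 16: z = -0.1713 + -0.3130i, |z|^2 = 0.1273
Iter 17: z = -0.1726 + -0.3127i, |z|^2 = 0.1276
Iter 18: z = -0.1720 + -0.3120i, |z|^2 = 0.1269
Iter 19: z = -0.1718 + -0.3127i, |z|^2 = 0.1273

Answer: 20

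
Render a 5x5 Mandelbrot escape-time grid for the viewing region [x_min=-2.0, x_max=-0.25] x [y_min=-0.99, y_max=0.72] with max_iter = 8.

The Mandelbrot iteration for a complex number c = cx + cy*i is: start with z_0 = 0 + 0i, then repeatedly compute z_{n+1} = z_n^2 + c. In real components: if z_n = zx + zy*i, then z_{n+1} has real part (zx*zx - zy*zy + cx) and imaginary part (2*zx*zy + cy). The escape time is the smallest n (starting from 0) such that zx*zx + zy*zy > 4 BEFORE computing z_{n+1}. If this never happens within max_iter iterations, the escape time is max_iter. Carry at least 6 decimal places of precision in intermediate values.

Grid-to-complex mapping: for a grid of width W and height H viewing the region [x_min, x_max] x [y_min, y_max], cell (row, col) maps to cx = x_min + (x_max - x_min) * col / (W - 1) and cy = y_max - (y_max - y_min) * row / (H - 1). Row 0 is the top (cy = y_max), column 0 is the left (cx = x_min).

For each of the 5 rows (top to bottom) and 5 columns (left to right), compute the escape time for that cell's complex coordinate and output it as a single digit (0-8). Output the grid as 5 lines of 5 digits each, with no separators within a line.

(row=0, col=0): c = -2.0000 + 0.7200i → escape time 1
(row=0, col=1): c = -1.5625 + 0.7200i → escape time 3
(row=0, col=2): c = -1.1250 + 0.7200i → escape time 3
(row=0, col=3): c = -0.6875 + 0.7200i → escape time 5
(row=0, col=4): c = -0.2500 + 0.7200i → escape time 8
(row=1, col=0): c = -2.0000 + 0.2925i → escape time 1
(row=1, col=1): c = -1.5625 + 0.2925i → escape time 4
(row=1, col=2): c = -1.1250 + 0.2925i → escape time 8
(row=1, col=3): c = -0.6875 + 0.2925i → escape time 8
(row=1, col=4): c = -0.2500 + 0.2925i → escape time 8
(row=2, col=0): c = -2.0000 + -0.1350i → escape time 1
(row=2, col=1): c = -1.5625 + -0.1350i → escape time 6
(row=2, col=2): c = -1.1250 + -0.1350i → escape time 8
(row=2, col=3): c = -0.6875 + -0.1350i → escape time 8
(row=2, col=4): c = -0.2500 + -0.1350i → escape time 8
(row=3, col=0): c = -2.0000 + -0.5625i → escape time 1
(row=3, col=1): c = -1.5625 + -0.5625i → escape time 3
(row=3, col=2): c = -1.1250 + -0.5625i → escape time 4
(row=3, col=3): c = -0.6875 + -0.5625i → escape time 7
(row=3, col=4): c = -0.2500 + -0.5625i → escape time 8
(row=4, col=0): c = -2.0000 + -0.9900i → escape time 1
(row=4, col=1): c = -1.5625 + -0.9900i → escape time 2
(row=4, col=2): c = -1.1250 + -0.9900i → escape time 3
(row=4, col=3): c = -0.6875 + -0.9900i → escape time 4
(row=4, col=4): c = -0.2500 + -0.9900i → escape time 6

Answer: 13358
14888
16888
13478
12346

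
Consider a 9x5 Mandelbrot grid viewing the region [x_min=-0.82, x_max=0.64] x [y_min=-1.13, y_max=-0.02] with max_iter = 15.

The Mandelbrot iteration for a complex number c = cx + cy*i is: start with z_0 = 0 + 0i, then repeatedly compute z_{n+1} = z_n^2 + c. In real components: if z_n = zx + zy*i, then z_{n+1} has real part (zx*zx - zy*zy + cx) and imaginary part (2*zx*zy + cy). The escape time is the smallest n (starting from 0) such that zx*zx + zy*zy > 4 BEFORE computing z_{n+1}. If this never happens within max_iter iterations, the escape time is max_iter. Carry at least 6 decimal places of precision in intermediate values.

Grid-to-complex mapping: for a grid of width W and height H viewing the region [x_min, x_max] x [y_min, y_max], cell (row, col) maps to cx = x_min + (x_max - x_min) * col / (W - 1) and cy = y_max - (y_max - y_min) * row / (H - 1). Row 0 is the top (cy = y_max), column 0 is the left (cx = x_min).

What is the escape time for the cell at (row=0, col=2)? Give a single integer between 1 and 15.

Answer: 15

Derivation:
z_0 = 0 + 0i, c = -0.4550 + -0.0200i
Iter 1: z = -0.4550 + -0.0200i, |z|^2 = 0.2074
Iter 2: z = -0.2484 + -0.0018i, |z|^2 = 0.0617
Iter 3: z = -0.3933 + -0.0191i, |z|^2 = 0.1551
Iter 4: z = -0.3007 + -0.0050i, |z|^2 = 0.0904
Iter 5: z = -0.3646 + -0.0170i, |z|^2 = 0.1332
Iter 6: z = -0.3223 + -0.0076i, |z|^2 = 0.1040
Iter 7: z = -0.3512 + -0.0151i, |z|^2 = 0.1235
Iter 8: z = -0.3319 + -0.0094i, |z|^2 = 0.1103
Iter 9: z = -0.3449 + -0.0138i, |z|^2 = 0.1192
Iter 10: z = -0.3362 + -0.0105i, |z|^2 = 0.1132
Iter 11: z = -0.3421 + -0.0129i, |z|^2 = 0.1172
Iter 12: z = -0.3382 + -0.0111i, |z|^2 = 0.1145
Iter 13: z = -0.3408 + -0.0125i, |z|^2 = 0.1163
Iter 14: z = -0.3390 + -0.0115i, |z|^2 = 0.1151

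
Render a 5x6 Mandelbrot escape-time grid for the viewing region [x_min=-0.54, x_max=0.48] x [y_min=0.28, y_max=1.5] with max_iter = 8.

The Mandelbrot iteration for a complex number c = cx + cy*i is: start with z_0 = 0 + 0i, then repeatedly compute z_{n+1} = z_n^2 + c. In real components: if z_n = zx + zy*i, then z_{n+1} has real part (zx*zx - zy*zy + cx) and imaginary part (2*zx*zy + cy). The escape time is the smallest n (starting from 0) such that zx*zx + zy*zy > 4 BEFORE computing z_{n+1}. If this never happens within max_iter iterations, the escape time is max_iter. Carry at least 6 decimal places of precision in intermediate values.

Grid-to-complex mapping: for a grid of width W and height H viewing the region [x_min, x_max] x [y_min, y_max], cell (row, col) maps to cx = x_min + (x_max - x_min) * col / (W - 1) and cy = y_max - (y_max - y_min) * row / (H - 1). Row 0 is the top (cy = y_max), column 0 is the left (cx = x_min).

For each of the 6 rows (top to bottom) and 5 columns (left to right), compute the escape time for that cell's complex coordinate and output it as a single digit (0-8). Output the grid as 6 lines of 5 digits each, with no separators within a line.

(row=0, col=0): c = -0.5400 + 1.5000i → escape time 2
(row=0, col=1): c = -0.2850 + 1.5000i → escape time 2
(row=0, col=2): c = -0.0300 + 1.5000i → escape time 2
(row=0, col=3): c = 0.2250 + 1.5000i → escape time 2
(row=0, col=4): c = 0.4800 + 1.5000i → escape time 2
(row=1, col=0): c = -0.5400 + 1.2560i → escape time 3
(row=1, col=1): c = -0.2850 + 1.2560i → escape time 3
(row=1, col=2): c = -0.0300 + 1.2560i → escape time 3
(row=1, col=3): c = 0.2250 + 1.2560i → escape time 2
(row=1, col=4): c = 0.4800 + 1.2560i → escape time 2
(row=2, col=0): c = -0.5400 + 1.0120i → escape time 4
(row=2, col=1): c = -0.2850 + 1.0120i → escape time 5
(row=2, col=2): c = -0.0300 + 1.0120i → escape time 8
(row=2, col=3): c = 0.2250 + 1.0120i → escape time 4
(row=2, col=4): c = 0.4800 + 1.0120i → escape time 2
(row=3, col=0): c = -0.5400 + 0.7680i → escape time 6
(row=3, col=1): c = -0.2850 + 0.7680i → escape time 8
(row=3, col=2): c = -0.0300 + 0.7680i → escape time 8
(row=3, col=3): c = 0.2250 + 0.7680i → escape time 5
(row=3, col=4): c = 0.4800 + 0.7680i → escape time 3
(row=4, col=0): c = -0.5400 + 0.5240i → escape time 8
(row=4, col=1): c = -0.2850 + 0.5240i → escape time 8
(row=4, col=2): c = -0.0300 + 0.5240i → escape time 8
(row=4, col=3): c = 0.2250 + 0.5240i → escape time 8
(row=4, col=4): c = 0.4800 + 0.5240i → escape time 5
(row=5, col=0): c = -0.5400 + 0.2800i → escape time 8
(row=5, col=1): c = -0.2850 + 0.2800i → escape time 8
(row=5, col=2): c = -0.0300 + 0.2800i → escape time 8
(row=5, col=3): c = 0.2250 + 0.2800i → escape time 8
(row=5, col=4): c = 0.4800 + 0.2800i → escape time 6

Answer: 22222
33322
45842
68853
88885
88886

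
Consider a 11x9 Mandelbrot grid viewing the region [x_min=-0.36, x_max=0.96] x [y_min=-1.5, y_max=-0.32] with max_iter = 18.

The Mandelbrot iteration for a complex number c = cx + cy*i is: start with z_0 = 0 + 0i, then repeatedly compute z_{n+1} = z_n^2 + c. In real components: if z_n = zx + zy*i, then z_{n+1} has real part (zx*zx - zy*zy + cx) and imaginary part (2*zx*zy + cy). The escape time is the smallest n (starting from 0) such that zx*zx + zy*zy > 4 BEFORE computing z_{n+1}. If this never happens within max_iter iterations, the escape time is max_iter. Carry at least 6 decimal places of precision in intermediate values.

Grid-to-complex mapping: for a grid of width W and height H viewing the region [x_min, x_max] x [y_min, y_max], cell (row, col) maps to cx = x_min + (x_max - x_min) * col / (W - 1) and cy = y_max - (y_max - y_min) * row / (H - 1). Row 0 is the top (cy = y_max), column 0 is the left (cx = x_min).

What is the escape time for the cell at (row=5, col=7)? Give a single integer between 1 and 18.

z_0 = 0 + 0i, c = 0.5640 + -1.0575i
Iter 1: z = 0.5640 + -1.0575i, |z|^2 = 1.4364
Iter 2: z = -0.2362 + -2.2504i, |z|^2 = 5.1199
Escaped at iteration 2

Answer: 2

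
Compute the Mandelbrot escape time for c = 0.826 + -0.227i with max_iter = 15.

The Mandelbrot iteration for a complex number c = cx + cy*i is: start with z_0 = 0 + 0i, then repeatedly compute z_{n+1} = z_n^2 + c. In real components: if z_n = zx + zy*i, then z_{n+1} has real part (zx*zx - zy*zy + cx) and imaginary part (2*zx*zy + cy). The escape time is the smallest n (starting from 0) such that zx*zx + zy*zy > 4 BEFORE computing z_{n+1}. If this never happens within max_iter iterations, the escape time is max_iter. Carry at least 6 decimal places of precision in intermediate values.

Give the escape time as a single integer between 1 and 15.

Answer: 3

Derivation:
z_0 = 0 + 0i, c = 0.8260 + -0.2270i
Iter 1: z = 0.8260 + -0.2270i, |z|^2 = 0.7338
Iter 2: z = 1.4567 + -0.6020i, |z|^2 = 2.4845
Iter 3: z = 2.5857 + -1.9809i, |z|^2 = 10.6100
Escaped at iteration 3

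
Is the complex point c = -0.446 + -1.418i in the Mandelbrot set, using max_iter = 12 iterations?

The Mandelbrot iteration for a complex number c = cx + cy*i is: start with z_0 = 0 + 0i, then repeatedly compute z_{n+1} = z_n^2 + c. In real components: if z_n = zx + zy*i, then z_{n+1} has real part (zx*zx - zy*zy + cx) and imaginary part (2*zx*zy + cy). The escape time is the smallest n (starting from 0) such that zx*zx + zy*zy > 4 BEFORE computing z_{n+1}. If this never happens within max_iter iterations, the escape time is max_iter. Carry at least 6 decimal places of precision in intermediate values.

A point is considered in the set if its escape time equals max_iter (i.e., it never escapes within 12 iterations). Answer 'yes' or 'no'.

Answer: no

Derivation:
z_0 = 0 + 0i, c = -0.4460 + -1.4180i
Iter 1: z = -0.4460 + -1.4180i, |z|^2 = 2.2096
Iter 2: z = -2.2578 + -0.1531i, |z|^2 = 5.1212
Escaped at iteration 2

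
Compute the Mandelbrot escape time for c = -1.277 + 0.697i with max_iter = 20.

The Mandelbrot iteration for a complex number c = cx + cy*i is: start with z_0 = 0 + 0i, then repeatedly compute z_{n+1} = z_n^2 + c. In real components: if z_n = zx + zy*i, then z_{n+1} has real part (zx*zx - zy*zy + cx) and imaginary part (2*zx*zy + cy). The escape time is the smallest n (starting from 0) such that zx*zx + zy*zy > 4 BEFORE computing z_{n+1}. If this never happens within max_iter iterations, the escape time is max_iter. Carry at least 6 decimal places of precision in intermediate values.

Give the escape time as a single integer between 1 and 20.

Answer: 3

Derivation:
z_0 = 0 + 0i, c = -1.2770 + 0.6970i
Iter 1: z = -1.2770 + 0.6970i, |z|^2 = 2.1165
Iter 2: z = -0.1321 + -1.0831i, |z|^2 = 1.1906
Iter 3: z = -2.4327 + 0.9831i, |z|^2 = 6.8848
Escaped at iteration 3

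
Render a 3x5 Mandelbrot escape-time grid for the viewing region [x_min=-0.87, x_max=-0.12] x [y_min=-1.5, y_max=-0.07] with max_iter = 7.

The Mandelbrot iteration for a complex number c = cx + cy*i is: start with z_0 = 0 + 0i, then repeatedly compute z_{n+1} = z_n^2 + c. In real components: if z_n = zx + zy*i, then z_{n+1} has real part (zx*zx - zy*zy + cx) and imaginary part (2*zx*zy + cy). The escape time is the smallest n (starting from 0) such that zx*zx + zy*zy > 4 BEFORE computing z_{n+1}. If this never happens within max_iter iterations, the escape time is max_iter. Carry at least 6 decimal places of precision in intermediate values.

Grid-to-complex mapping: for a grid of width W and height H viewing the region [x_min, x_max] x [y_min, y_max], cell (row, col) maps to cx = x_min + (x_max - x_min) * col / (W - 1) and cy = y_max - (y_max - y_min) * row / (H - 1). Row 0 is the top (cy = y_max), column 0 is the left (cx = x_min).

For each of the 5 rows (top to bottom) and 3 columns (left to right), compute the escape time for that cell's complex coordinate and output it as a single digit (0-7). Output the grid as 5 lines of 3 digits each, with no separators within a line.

(row=0, col=0): c = -0.8700 + -0.0700i → escape time 7
(row=0, col=1): c = -0.4950 + -0.0700i → escape time 7
(row=0, col=2): c = -0.1200 + -0.0700i → escape time 7
(row=1, col=0): c = -0.8700 + -0.4275i → escape time 7
(row=1, col=1): c = -0.4950 + -0.4275i → escape time 7
(row=1, col=2): c = -0.1200 + -0.4275i → escape time 7
(row=2, col=0): c = -0.8700 + -0.7850i → escape time 4
(row=2, col=1): c = -0.4950 + -0.7850i → escape time 6
(row=2, col=2): c = -0.1200 + -0.7850i → escape time 7
(row=3, col=0): c = -0.8700 + -1.1425i → escape time 3
(row=3, col=1): c = -0.4950 + -1.1425i → escape time 3
(row=3, col=2): c = -0.1200 + -1.1425i → escape time 5
(row=4, col=0): c = -0.8700 + -1.5000i → escape time 2
(row=4, col=1): c = -0.4950 + -1.5000i → escape time 2
(row=4, col=2): c = -0.1200 + -1.5000i → escape time 2

Answer: 777
777
467
335
222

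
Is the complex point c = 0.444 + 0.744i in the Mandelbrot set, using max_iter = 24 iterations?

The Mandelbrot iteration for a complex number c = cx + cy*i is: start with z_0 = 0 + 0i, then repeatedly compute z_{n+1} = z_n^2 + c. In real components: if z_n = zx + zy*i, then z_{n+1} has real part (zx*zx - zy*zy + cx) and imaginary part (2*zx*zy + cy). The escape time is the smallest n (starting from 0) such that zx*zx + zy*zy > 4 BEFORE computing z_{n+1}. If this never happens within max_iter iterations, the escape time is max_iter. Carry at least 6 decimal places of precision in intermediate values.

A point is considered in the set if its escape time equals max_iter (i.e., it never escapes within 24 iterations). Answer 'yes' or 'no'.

z_0 = 0 + 0i, c = 0.4440 + 0.7440i
Iter 1: z = 0.4440 + 0.7440i, |z|^2 = 0.7507
Iter 2: z = 0.0876 + 1.4047i, |z|^2 = 1.9808
Iter 3: z = -1.5214 + 0.9901i, |z|^2 = 3.2950
Iter 4: z = 1.7785 + -2.2687i, |z|^2 = 8.3100
Escaped at iteration 4

Answer: no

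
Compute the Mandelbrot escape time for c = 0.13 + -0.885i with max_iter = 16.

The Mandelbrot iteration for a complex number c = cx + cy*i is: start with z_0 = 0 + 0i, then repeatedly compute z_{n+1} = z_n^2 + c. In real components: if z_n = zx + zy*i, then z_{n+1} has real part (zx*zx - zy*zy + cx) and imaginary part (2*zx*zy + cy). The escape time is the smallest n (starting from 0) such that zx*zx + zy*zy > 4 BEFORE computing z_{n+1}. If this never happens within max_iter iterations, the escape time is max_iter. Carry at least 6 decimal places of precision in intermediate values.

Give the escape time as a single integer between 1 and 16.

z_0 = 0 + 0i, c = 0.1300 + -0.8850i
Iter 1: z = 0.1300 + -0.8850i, |z|^2 = 0.8001
Iter 2: z = -0.6363 + -1.1151i, |z|^2 = 1.6484
Iter 3: z = -0.7085 + 0.5341i, |z|^2 = 0.7873
Iter 4: z = 0.3467 + -1.6419i, |z|^2 = 2.8161
Iter 5: z = -2.4456 + -2.0236i, |z|^2 = 10.0761
Escaped at iteration 5

Answer: 5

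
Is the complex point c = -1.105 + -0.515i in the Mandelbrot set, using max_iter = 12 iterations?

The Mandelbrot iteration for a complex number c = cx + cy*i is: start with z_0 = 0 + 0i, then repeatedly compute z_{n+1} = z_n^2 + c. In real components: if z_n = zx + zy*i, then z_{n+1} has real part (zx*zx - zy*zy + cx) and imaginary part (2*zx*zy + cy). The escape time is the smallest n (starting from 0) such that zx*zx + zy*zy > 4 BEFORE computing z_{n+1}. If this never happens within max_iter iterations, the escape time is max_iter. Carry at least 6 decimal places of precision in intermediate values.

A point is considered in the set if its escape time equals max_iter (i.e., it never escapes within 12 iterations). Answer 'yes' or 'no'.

Answer: no

Derivation:
z_0 = 0 + 0i, c = -1.1050 + -0.5150i
Iter 1: z = -1.1050 + -0.5150i, |z|^2 = 1.4863
Iter 2: z = -0.1492 + 0.6231i, |z|^2 = 0.4106
Iter 3: z = -1.4711 + -0.7009i, |z|^2 = 2.6553
Iter 4: z = 0.5677 + 1.5473i, |z|^2 = 2.7163
Iter 5: z = -3.1768 + 1.2417i, |z|^2 = 11.6337
Escaped at iteration 5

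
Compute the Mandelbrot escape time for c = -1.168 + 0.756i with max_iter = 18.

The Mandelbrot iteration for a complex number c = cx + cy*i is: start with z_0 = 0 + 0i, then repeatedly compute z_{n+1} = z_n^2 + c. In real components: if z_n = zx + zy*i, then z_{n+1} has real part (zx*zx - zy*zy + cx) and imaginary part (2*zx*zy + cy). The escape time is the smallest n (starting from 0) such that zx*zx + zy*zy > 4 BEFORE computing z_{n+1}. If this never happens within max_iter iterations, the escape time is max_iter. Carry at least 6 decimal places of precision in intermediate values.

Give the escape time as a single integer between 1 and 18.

Answer: 3

Derivation:
z_0 = 0 + 0i, c = -1.1680 + 0.7560i
Iter 1: z = -1.1680 + 0.7560i, |z|^2 = 1.9358
Iter 2: z = -0.3753 + -1.0100i, |z|^2 = 1.1610
Iter 3: z = -2.0473 + 1.5141i, |z|^2 = 6.4840
Escaped at iteration 3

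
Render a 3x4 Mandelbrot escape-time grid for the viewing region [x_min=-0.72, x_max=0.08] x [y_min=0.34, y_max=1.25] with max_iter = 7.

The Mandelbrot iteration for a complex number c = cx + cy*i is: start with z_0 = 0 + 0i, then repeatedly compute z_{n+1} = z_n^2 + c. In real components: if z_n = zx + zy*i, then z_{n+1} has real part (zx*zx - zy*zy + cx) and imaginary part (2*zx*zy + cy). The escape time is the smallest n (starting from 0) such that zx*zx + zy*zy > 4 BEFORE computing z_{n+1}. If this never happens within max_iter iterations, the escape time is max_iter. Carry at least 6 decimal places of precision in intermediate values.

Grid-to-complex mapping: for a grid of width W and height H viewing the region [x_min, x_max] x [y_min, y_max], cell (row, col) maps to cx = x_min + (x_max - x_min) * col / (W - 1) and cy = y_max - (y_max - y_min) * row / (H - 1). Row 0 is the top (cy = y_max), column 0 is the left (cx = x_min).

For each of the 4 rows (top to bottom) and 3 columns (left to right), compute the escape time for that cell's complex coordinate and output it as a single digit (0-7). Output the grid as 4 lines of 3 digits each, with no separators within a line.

(row=0, col=0): c = -0.7200 + 1.2500i → escape time 3
(row=0, col=1): c = -0.3200 + 1.2500i → escape time 3
(row=0, col=2): c = 0.0800 + 1.2500i → escape time 2
(row=1, col=0): c = -0.7200 + 0.9467i → escape time 4
(row=1, col=1): c = -0.3200 + 0.9467i → escape time 5
(row=1, col=2): c = 0.0800 + 0.9467i → escape time 5
(row=2, col=0): c = -0.7200 + 0.6433i → escape time 6
(row=2, col=1): c = -0.3200 + 0.6433i → escape time 7
(row=2, col=2): c = 0.0800 + 0.6433i → escape time 7
(row=3, col=0): c = -0.7200 + 0.3400i → escape time 7
(row=3, col=1): c = -0.3200 + 0.3400i → escape time 7
(row=3, col=2): c = 0.0800 + 0.3400i → escape time 7

Answer: 332
455
677
777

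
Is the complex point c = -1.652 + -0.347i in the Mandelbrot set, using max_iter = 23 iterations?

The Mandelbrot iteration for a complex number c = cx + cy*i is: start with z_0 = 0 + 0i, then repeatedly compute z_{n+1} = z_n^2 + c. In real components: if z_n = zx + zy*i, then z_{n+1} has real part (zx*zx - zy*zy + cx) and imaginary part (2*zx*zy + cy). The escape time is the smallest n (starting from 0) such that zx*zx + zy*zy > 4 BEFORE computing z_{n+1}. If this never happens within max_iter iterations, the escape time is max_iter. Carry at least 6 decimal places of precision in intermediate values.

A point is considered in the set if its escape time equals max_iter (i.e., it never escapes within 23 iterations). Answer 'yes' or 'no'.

Answer: no

Derivation:
z_0 = 0 + 0i, c = -1.6520 + -0.3470i
Iter 1: z = -1.6520 + -0.3470i, |z|^2 = 2.8495
Iter 2: z = 0.9567 + 0.7995i, |z|^2 = 1.5544
Iter 3: z = -1.3759 + 1.1827i, |z|^2 = 3.2920
Iter 4: z = -1.1577 + -3.6017i, |z|^2 = 14.3124
Escaped at iteration 4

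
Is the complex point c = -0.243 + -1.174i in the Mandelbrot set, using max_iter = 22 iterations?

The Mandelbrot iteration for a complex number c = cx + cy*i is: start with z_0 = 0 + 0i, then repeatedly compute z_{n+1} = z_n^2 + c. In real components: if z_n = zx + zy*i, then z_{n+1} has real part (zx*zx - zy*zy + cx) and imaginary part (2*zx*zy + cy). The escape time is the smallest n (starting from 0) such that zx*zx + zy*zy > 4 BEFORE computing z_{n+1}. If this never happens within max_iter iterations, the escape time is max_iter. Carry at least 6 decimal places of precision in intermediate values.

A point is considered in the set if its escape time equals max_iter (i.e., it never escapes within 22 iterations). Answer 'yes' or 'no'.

z_0 = 0 + 0i, c = -0.2430 + -1.1740i
Iter 1: z = -0.2430 + -1.1740i, |z|^2 = 1.4373
Iter 2: z = -1.5622 + -0.6034i, |z|^2 = 2.8047
Iter 3: z = 1.8334 + 0.7114i, |z|^2 = 3.8675
Iter 4: z = 2.6123 + 1.4346i, |z|^2 = 8.8823
Escaped at iteration 4

Answer: no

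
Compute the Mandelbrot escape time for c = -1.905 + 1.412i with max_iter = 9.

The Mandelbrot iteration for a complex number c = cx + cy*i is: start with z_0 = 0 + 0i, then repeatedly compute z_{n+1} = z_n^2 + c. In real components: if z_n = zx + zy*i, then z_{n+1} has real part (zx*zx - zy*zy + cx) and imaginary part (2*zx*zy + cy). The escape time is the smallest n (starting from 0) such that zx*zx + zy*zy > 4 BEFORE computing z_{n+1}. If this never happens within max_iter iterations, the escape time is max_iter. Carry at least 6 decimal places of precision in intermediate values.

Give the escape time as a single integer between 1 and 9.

Answer: 1

Derivation:
z_0 = 0 + 0i, c = -1.9050 + 1.4120i
Iter 1: z = -1.9050 + 1.4120i, |z|^2 = 5.6228
Escaped at iteration 1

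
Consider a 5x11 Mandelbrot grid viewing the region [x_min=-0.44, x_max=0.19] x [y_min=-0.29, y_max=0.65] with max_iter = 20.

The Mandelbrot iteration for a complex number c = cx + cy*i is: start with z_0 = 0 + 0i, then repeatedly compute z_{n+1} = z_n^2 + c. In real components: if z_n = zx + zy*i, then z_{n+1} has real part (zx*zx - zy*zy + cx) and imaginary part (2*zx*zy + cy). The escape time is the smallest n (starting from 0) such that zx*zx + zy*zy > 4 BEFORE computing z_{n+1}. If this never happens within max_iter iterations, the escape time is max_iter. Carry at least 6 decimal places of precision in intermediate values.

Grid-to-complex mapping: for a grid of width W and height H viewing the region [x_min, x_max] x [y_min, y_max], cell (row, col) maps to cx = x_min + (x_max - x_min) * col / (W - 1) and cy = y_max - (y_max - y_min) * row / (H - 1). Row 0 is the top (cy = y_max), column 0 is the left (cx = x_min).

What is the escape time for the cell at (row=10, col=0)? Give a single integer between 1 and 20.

Answer: 20

Derivation:
z_0 = 0 + 0i, c = -0.4400 + -0.2900i
Iter 1: z = -0.4400 + -0.2900i, |z|^2 = 0.2777
Iter 2: z = -0.3305 + -0.0348i, |z|^2 = 0.1104
Iter 3: z = -0.3320 + -0.2670i, |z|^2 = 0.1815
Iter 4: z = -0.4011 + -0.1127i, |z|^2 = 0.1736
Iter 5: z = -0.2918 + -0.1996i, |z|^2 = 0.1250
Iter 6: z = -0.3947 + -0.1735i, |z|^2 = 0.1859
Iter 7: z = -0.3144 + -0.1530i, |z|^2 = 0.1222
Iter 8: z = -0.3646 + -0.1938i, |z|^2 = 0.1705
Iter 9: z = -0.3446 + -0.1487i, |z|^2 = 0.1409
Iter 10: z = -0.3434 + -0.1875i, |z|^2 = 0.1531
Iter 11: z = -0.3573 + -0.1612i, |z|^2 = 0.1536
Iter 12: z = -0.3384 + -0.1748i, |z|^2 = 0.1450
Iter 13: z = -0.3561 + -0.1717i, |z|^2 = 0.1563
Iter 14: z = -0.3427 + -0.1677i, |z|^2 = 0.1456
Iter 15: z = -0.3507 + -0.1750i, |z|^2 = 0.1536
Iter 16: z = -0.3477 + -0.1672i, |z|^2 = 0.1488
Iter 17: z = -0.3471 + -0.1737i, |z|^2 = 0.1507
Iter 18: z = -0.3497 + -0.1694i, |z|^2 = 0.1510
Iter 19: z = -0.3464 + -0.1715i, |z|^2 = 0.1494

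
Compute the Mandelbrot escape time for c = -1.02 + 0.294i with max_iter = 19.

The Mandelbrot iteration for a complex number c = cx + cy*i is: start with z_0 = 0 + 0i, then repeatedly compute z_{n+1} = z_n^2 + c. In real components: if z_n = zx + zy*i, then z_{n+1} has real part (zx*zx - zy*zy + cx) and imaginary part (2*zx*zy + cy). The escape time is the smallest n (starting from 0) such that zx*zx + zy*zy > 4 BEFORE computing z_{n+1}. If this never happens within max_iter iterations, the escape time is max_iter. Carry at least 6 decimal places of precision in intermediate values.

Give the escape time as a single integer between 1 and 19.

z_0 = 0 + 0i, c = -1.0200 + 0.2940i
Iter 1: z = -1.0200 + 0.2940i, |z|^2 = 1.1268
Iter 2: z = -0.0660 + -0.3058i, |z|^2 = 0.0978
Iter 3: z = -1.1091 + 0.3344i, |z|^2 = 1.3420
Iter 4: z = 0.0984 + -0.4477i, |z|^2 = 0.2101
Iter 5: z = -1.2108 + 0.2059i, |z|^2 = 1.5084
Iter 6: z = 0.4036 + -0.2047i, |z|^2 = 0.2048
Iter 7: z = -0.8990 + 0.1288i, |z|^2 = 0.8247
Iter 8: z = -0.2284 + 0.0625i, |z|^2 = 0.0561
Iter 9: z = -0.9717 + 0.2655i, |z|^2 = 1.0147
Iter 10: z = -0.1462 + -0.2219i, |z|^2 = 0.0706
Iter 11: z = -1.0479 + 0.3589i, |z|^2 = 1.2268
Iter 12: z = -0.0508 + -0.4582i, |z|^2 = 0.2125
Iter 13: z = -1.2273 + 0.3406i, |z|^2 = 1.6223
Iter 14: z = 0.3703 + -0.5419i, |z|^2 = 0.4309
Iter 15: z = -1.1766 + -0.1074i, |z|^2 = 1.3958
Iter 16: z = 0.3528 + 0.5467i, |z|^2 = 0.4234
Iter 17: z = -1.1945 + 0.6797i, |z|^2 = 1.8888
Iter 18: z = -0.0553 + -1.3299i, |z|^2 = 1.7716

Answer: 19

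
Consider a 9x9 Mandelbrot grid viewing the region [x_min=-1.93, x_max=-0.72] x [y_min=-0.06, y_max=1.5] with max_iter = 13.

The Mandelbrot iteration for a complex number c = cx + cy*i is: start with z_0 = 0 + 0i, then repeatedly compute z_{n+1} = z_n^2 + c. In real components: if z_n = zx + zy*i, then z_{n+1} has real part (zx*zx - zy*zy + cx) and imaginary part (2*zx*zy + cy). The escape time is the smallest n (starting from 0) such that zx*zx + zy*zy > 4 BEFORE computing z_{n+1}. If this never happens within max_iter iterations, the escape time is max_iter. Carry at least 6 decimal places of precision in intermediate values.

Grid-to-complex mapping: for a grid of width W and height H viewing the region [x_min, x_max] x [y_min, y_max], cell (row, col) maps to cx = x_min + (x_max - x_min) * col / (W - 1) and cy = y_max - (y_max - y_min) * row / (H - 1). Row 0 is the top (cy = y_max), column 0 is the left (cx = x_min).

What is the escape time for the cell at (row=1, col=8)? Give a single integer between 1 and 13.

z_0 = 0 + 0i, c = -0.7200 + 1.3050i
Iter 1: z = -0.7200 + 1.3050i, |z|^2 = 2.2214
Iter 2: z = -1.9046 + -0.5742i, |z|^2 = 3.9573
Iter 3: z = 2.5779 + 3.4923i, |z|^2 = 18.8415
Escaped at iteration 3

Answer: 3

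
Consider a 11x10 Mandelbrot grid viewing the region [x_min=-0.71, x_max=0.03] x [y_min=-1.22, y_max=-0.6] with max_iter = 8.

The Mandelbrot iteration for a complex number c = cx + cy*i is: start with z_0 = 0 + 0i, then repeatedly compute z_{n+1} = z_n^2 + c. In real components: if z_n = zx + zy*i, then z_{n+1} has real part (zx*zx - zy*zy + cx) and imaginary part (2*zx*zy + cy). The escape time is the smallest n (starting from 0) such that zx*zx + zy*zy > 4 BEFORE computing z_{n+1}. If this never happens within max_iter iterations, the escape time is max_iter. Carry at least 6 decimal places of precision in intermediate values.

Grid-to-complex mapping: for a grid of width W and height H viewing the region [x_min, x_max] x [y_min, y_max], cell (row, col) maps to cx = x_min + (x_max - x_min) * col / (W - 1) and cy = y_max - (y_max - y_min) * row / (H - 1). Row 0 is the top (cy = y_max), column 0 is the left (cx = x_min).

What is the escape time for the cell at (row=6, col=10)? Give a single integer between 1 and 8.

Answer: 5

Derivation:
z_0 = 0 + 0i, c = 0.0300 + -1.0133i
Iter 1: z = 0.0300 + -1.0133i, |z|^2 = 1.0277
Iter 2: z = -0.9959 + -1.0741i, |z|^2 = 2.1457
Iter 3: z = -0.1319 + 1.1262i, |z|^2 = 1.2858
Iter 4: z = -1.2210 + -1.3103i, |z|^2 = 3.2078
Iter 5: z = -0.1962 + 2.1865i, |z|^2 = 4.8191
Escaped at iteration 5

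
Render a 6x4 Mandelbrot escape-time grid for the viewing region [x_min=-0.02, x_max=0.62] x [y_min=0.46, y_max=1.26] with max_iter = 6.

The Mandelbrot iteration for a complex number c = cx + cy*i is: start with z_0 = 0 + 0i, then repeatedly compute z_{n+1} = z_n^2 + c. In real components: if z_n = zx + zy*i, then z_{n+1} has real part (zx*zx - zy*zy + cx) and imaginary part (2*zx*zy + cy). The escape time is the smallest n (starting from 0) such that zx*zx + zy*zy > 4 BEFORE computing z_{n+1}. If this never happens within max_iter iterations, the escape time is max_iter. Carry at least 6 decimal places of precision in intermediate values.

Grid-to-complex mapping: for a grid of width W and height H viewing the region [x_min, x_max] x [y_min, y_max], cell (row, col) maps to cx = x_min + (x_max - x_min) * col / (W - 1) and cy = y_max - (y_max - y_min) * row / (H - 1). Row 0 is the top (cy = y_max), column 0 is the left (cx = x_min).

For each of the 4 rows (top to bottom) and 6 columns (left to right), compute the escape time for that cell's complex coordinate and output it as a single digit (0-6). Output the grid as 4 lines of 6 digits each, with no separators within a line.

(row=0, col=0): c = -0.0200 + 1.2600i → escape time 2
(row=0, col=1): c = 0.1080 + 1.2600i → escape time 2
(row=0, col=2): c = 0.2360 + 1.2600i → escape time 2
(row=0, col=3): c = 0.3640 + 1.2600i → escape time 2
(row=0, col=4): c = 0.4920 + 1.2600i → escape time 2
(row=0, col=5): c = 0.6200 + 1.2600i → escape time 2
(row=1, col=0): c = -0.0200 + 0.9933i → escape time 6
(row=1, col=1): c = 0.1080 + 0.9933i → escape time 4
(row=1, col=2): c = 0.2360 + 0.9933i → escape time 4
(row=1, col=3): c = 0.3640 + 0.9933i → escape time 3
(row=1, col=4): c = 0.4920 + 0.9933i → escape time 3
(row=1, col=5): c = 0.6200 + 0.9933i → escape time 2
(row=2, col=0): c = -0.0200 + 0.7267i → escape time 6
(row=2, col=1): c = 0.1080 + 0.7267i → escape time 6
(row=2, col=2): c = 0.2360 + 0.7267i → escape time 6
(row=2, col=3): c = 0.3640 + 0.7267i → escape time 5
(row=2, col=4): c = 0.4920 + 0.7267i → escape time 3
(row=2, col=5): c = 0.6200 + 0.7267i → escape time 3
(row=3, col=0): c = -0.0200 + 0.4600i → escape time 6
(row=3, col=1): c = 0.1080 + 0.4600i → escape time 6
(row=3, col=2): c = 0.2360 + 0.4600i → escape time 6
(row=3, col=3): c = 0.3640 + 0.4600i → escape time 6
(row=3, col=4): c = 0.4920 + 0.4600i → escape time 5
(row=3, col=5): c = 0.6200 + 0.4600i → escape time 3

Answer: 222222
644332
666533
666653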